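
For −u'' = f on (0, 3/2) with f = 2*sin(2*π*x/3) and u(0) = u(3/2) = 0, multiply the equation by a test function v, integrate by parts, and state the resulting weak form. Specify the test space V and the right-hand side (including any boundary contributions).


V = H^1_0(0, 3/2) (so v(0) = v(3/2) = 0); weak form: ∫_0^3/2 u'v' dx = ∫_0^3/2 (2*sin(2*π*x/3)) v dx for all v ∈ V.

Multiply both sides by a test function v and integrate from 0 to 3/2:
  ∫_0^3/2 −u''(x) v(x) dx = ∫_0^3/2 f(x) v(x) dx.
Integrate the LHS by parts once:
  ∫_0^3/2 −u'' v dx = −[u'(x) v(x)]_0^3/2 + ∫_0^3/2 u'(x) v'(x) dx.
Thus ∫_0^3/2 u'(x) v'(x) dx = ∫_0^3/2 f(x) v(x) dx + [u'(x) v(x)]_0^3/2.
Choose V so that boundary terms are either known or forced to vanish.
u is Dirichlet: u(0) = u(3/2) = 0. Let V = H^1_0(0, 3/2); then v(0) = v(3/2) = 0, and [u' v]_0^3/2 = 0.
Weak formulation: find u (satisfying any essential BC) such that ∫_0^3/2 u'(x) v'(x) dx = ∫_0^3/2 f v dx for all v ∈ V.
Substituting f(x) = 2*sin(2*π*x/3), the right-hand side is ∫_0^3/2 (2*sin(2*π*x/3)) v dx.


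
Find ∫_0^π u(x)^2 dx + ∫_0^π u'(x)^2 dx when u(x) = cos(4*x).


||u||_{H^1(0,π)}^2 = 17*π/2

u'(x) = -4*sin(4*x).
Expand u² and (u')² and integrate term by term on (0, π), using: for integers n ≥ 1, ∫_0^π sin²(nx) dx = ∫_0^π cos²(nx) dx = π/2; for n ≠ n', ∫_0^π sin(nx)sin(n'x) dx = ∫_0^π cos(nx)cos(n'x) dx = 0; and by product-to-sum, ∫_0^π sin(nx)cos(n'x) dx = ½∫_0^π [sin((n+n')x) + sin((n−n')x)] dx, which is 0 when n+n' is even and 2n/(n²−n'²) when n+n' is odd (it need not vanish on (0, π)).
  u² squared terms: (1)²·∫cos(4x)² dx = 1·π/2 = π/2.
  So ∫_0^π u² dx = π/2.
  (u')² squared terms: (-4)²·∫sin(4x)² dx = 16·π/2 = 8*π.
  So ∫_0^π (u')² dx = 8*π.
||u||_{H^1}^2 = (π/2) + (8*π) = 17*π/2.


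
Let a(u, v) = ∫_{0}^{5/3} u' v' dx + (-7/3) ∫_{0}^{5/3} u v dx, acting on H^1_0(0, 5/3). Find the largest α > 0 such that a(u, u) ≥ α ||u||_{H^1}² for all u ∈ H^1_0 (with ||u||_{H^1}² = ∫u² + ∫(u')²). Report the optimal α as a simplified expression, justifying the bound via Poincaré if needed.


α = (-175 + 27*π^2)/(3*(25 + 9*π^2))

Coercivity of a(·,·) on H^1_0(0, 5/3) means a(u, u) ≥ α ||u||_{H^1}² for every u ∈ H^1_0.
The interval has length L = 5/3, and Poincaré/coercivity depend only on L. Here a(u, u) = ∫(u')² + (-7/3)·∫u².
Here c = -7/3 < 0 with |c| < (π/L)² = 9*π^2/25, so coercivity still holds. The condition a(u,u) ≥ α||u||_{H^1}² reads (1−α)∫(u')² ≥ (α−c)∫u². Any admissible α is ≤ 1 (rapidly oscillating u have ∫u²/∫(u')² → 0), and α = 1 would force 0 ≥ (1−c)∫u², impossible since c < 1; so 1−α > 0. By the sharp Poincaré inequality on H^1_0 of an interval of length L, ∫(u')² ≥ (π/L)²∫u² with equality for the first sine mode sin(π(x−x₀)/L) (x₀ the left endpoint), so the inequality holds for all u iff (1−α)(π/L)² ≥ α − c, i.e. α ≤ ((π/L)² + c)/((π/L)² + 1) = (1 + c(L/π)²)/(1 + (L/π)²). (Direct route, valid since c ≤ 0: Poincaré gives c∫u² ≥ c(L/π)²∫(u')², so a(u,u) ≥ (1 + c(L/π)²)∫(u')², while ||u||_{H^1}² ≤ (1 + (L/π)²)∫(u')²; dividing yields the same α.) With (π/L)² = 9*π^2/25 and c = -7/3, the largest admissible constant is α = ((π/L)² + c)/((π/L)² + 1).
Simplifying, α = (-175 + 27*π^2)/(3*(25 + 9*π^2)).


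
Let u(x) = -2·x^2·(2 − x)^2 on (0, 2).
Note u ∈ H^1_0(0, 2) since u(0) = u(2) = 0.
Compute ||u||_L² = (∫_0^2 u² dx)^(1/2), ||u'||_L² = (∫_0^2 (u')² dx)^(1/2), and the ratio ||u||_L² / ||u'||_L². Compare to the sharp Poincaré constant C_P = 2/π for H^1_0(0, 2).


||u||_L² / ||u'||_L² = sqrt(3)/3 < C_P = 2/π.

u(x) = -2·x^2·(2 − x)^2, so u'(x) = 8*x*(-x^2 + 3*x - 2).
u(x) = -2·x^2·(2 − x)^2 vanishes at x = 0 and x = 2, so u ∈ H^1_0(0, 2). Differentiate via the product rule and integrate the resulting polynomials term by term.
  ∫_0^2 u² dx = ∫_0^2 (4*x^8 - 32*x^7 + 96*x^6 - 128*x^5 + 64*x^4) dx. Term by term:
    ∫_0^2 4*x^8 dx = 2048/9;  ∫_0^2 -32*x^7 dx = -1024;  ∫_0^2 96*x^6 dx = 12288/7;
    ∫_0^2 -128*x^5 dx = -4096/3;  ∫_0^2 64*x^4 dx = 2048/5.
  Sum: 2048/9 − 1024 + 12288/7 − 4096/3 + 2048/5 = 1024/315.
  ∫_0^2 (u')² dx = ∫_0^2 (64*x^6 - 384*x^5 + 832*x^4 - 768*x^3 + 256*x^2) dx. Term by term:
    ∫_0^2 64*x^6 dx = 8192/7;  ∫_0^2 -384*x^5 dx = -4096;  ∫_0^2 832*x^4 dx = 26624/5;
    ∫_0^2 -768*x^3 dx = -3072;  ∫_0^2 256*x^2 dx = 2048/3.
  Sum: 8192/7 − 4096 + 26624/5 − 3072 + 2048/3 = 1024/105.
∫_0^2 u² dx = 1024/315, so ||u||_L² = 32*sqrt(35)/105.
∫_0^2 (u')² dx = 1024/105, so ||u'||_L² = 32*sqrt(105)/105.
Ratio ||u||_L² / ||u'||_L² = sqrt(3)/3.
Sharp Poincaré constant on H^1_0(0, 2) is C_P = L/π = 2/π, achieved by sin(π/2·x).
A polynomial bump cannot attain the sharp Poincaré constant (only the first sine eigenfunction does), so the ratio is strictly less than C_P, consistent with ||u||_L² ≤ C_P ||u'||_L².


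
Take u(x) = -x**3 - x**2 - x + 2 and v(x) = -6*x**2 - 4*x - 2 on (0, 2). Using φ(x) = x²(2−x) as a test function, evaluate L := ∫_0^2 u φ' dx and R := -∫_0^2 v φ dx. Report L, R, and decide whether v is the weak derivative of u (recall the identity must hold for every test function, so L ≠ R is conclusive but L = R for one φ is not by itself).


LHS = 164/15, RHS = 328/15. No, v is not the weak derivative of u.

u(x) = -x**3 - x**2 - x + 2, classical derivative u'(x) = -3*x**2 - 2*x - 1.
φ(x) = x²(2−x), so φ'(x) = x*(4 - 3*x).
Note φ(0) = φ(2) = 0, so the boundary term u·φ vanishes.
LHS = ∫_0^2 u(x) φ'(x) dx = ∫_0^2 (3*x^5 - x^4 - x^3 - 10*x^2 + 8*x) dx. Term by term:
  ∫_0^2 3*x^5 dx = 32;  ∫_0^2 -x^4 dx = -32/5;  ∫_0^2 -x^3 dx = -4;
  ∫_0^2 -10*x^2 dx = -80/3;  ∫_0^2 8*x dx = 16.
Sum: 32 − 32/5 − 4 − 80/3 + 16 = 164/15.
So LHS = 164/15.
∫_0^2 v(x) φ(x) dx = ∫_0^2 (6*x^5 - 8*x^4 - 6*x^3 - 4*x^2) dx. Term by term:
  ∫_0^2 6*x^5 dx = 64;  ∫_0^2 -8*x^4 dx = -256/5;  ∫_0^2 -6*x^3 dx = -24;
  ∫_0^2 -4*x^2 dx = -32/3.
Sum: 64 − 256/5 − 24 − 32/3 = -328/15.
So RHS = -∫_0^2 v(x) φ(x) dx = 328/15.
LHS − RHS = -164/15 ≠ 0, so the identity fails.
(For a valid weak derivative the identity must hold for EVERY test function, in particular this one. The failure shows v is NOT the weak derivative of u.)
Correct weak derivative would be u'(x) = -3*x**2 - 2*x - 1.


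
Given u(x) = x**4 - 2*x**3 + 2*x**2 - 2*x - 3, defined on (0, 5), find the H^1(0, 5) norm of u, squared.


||u||_{H^1}^2 = 21613015/126

The H^1 norm (squared) on an interval (0, L) is
  ||u||_{H^1}^2 = ∫_0^L u(x)^2 dx + ∫_0^L u'(x)^2 dx.
Compute u'(x) = 4*x**3 - 6*x**2 + 4*x - 2.
Then u(x)^2 = x**8 - 4*x**7 + 8*x**6 - 12*x**5 + 6*x**4 + 4*x**3 - 8*x**2 + 12*x + 9 and u'(x)^2 = 16*x**6 - 48*x**5 + 68*x**4 - 64*x**3 + 40*x**2 - 16*x + 4.
Integrate each monomial from 0 to 5 using ∫_0^5 c·x^n dx = c·5^(n+1)/(n+1):
  ∫_0^5 u(x)^2 dx = ∫_0^5 (x^8 - 4*x^7 + 8*x^6 - 12*x^5 + 6*x^4 + 4*x^3 - 8*x^2 + 12*x + 9) dx. Term by term:
    ∫_0^5 x^8 dx = 1953125/9;  ∫_0^5 -4*x^7 dx = -390625/2;  ∫_0^5 8*x^6 dx = 625000/7;
    ∫_0^5 -12*x^5 dx = -31250;  ∫_0^5 6*x^4 dx = 3750;  ∫_0^5 4*x^3 dx = 625;
    ∫_0^5 -8*x^2 dx = -1000/3;  ∫_0^5 12*x dx = 150;  ∫_0^5 9 dx = 45.
  Sum: 1953125/9 − 390625/2 + 625000/7 − 31250 + 3750 + 625 − 1000/3 + 150 + 45 = 10580695/126.
  ∫_0^5 u'(x)^2 dx = ∫_0^5 (16*x^6 - 48*x^5 + 68*x^4 - 64*x^3 + 40*x^2 - 16*x + 4) dx. Term by term:
    ∫_0^5 16*x^6 dx = 1250000/7;  ∫_0^5 -48*x^5 dx = -125000;  ∫_0^5 68*x^4 dx = 42500;
    ∫_0^5 -64*x^3 dx = -10000;  ∫_0^5 40*x^2 dx = 5000/3;  ∫_0^5 -16*x dx = -200;
    ∫_0^5 4 dx = 20.
  Sum: 1250000/7 − 125000 + 42500 − 10000 + 5000/3 − 200 + 20 = 1838720/21.
Adding: ||u||_{H^1}^2 = 10580695/126 + 1838720/21 = 21613015/126.


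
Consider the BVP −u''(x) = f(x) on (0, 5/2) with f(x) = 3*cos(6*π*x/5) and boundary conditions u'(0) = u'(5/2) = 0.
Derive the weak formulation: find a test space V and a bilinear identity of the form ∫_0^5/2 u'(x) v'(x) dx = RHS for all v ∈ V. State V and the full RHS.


V = H^1(0, 5/2) (no boundary constraint on v; u is determined up to an additive constant); weak form: ∫_0^5/2 u'v' dx = ∫_0^5/2 (3*cos(6*π*x/5)) v dx for all v ∈ V.

Multiply both sides by a test function v and integrate from 0 to 5/2:
  ∫_0^5/2 −u''(x) v(x) dx = ∫_0^5/2 f(x) v(x) dx.
Integrate the LHS by parts once:
  ∫_0^5/2 −u'' v dx = −[u'(x) v(x)]_0^5/2 + ∫_0^5/2 u'(x) v'(x) dx.
Thus ∫_0^5/2 u'(x) v'(x) dx = ∫_0^5/2 f(x) v(x) dx + [u'(x) v(x)]_0^5/2.
Choose V so that boundary terms are either known or forced to vanish.
u has homogeneous Neumann: u'(0) = u'(5/2) = 0. So [u' v]_0^5/2 = 0·v(5/2) − 0·v(0) = 0 for any v; take V = H^1(0, 5/2).
Weak formulation: find u (satisfying any essential BC) such that ∫_0^5/2 u'(x) v'(x) dx = ∫_0^5/2 f v dx for all v ∈ V (homogeneous Neumann, so boundary terms vanish).
Substituting f(x) = 3*cos(6*π*x/5), the right-hand side is ∫_0^5/2 (3*cos(6*π*x/5)) v dx.
Compatibility check (pure Neumann): taking v ≡ 1 ∈ V gives 0 = ∫_0^5/2 f dx + (0) − (0), i.e. ∫_0^5/2 f dx must equal u'(0) − u'(5/2) = 0. Indeed ∫_0^5/2 (3*cos(6*π*x/5)) dx = 0, so the data are compatible. The solution is then unique only up to an additive constant (fix it e.g. by requiring ∫_0^5/2 u dx = 0).


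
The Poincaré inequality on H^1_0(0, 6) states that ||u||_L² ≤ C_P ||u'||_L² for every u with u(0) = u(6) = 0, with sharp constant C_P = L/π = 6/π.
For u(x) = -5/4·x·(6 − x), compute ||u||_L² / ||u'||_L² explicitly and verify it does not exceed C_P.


||u||_L² / ||u'||_L² = 3*sqrt(10)/5 < C_P = 6/π.

u(x) = -5/4·x·(6 − x), so u'(x) = 5*x/2 - 15/2.
u(x) = -5/4·x·(6 − x) vanishes at x = 0 and x = 6, so u ∈ H^1_0(0, 6). Differentiate via the product rule and integrate the resulting polynomials term by term.
  ∫_0^6 u² dx = ∫_0^6 (25*x^4/16 - 75*x^3/4 + 225*x^2/4) dx. Term by term:
    ∫_0^6 25*x^4/16 dx = 2430;  ∫_0^6 -75*x^3/4 dx = -6075;  ∫_0^6 225*x^2/4 dx = 4050.
  Sum: 2430 − 6075 + 4050 = 405.
  ∫_0^6 (u')² dx = ∫_0^6 (25*x^2/4 - 75*x/2 + 225/4) dx. Term by term:
    ∫_0^6 25*x^2/4 dx = 450;  ∫_0^6 -75*x/2 dx = -675;  ∫_0^6 225/4 dx = 675/2.
  Sum: 450 − 675 + 675/2 = 225/2.
∫_0^6 u² dx = 405, so ||u||_L² = 9*sqrt(5).
∫_0^6 (u')² dx = 225/2, so ||u'||_L² = 15*sqrt(2)/2.
Ratio ||u||_L² / ||u'||_L² = 3*sqrt(10)/5.
Sharp Poincaré constant on H^1_0(0, 6) is C_P = L/π = 6/π, achieved by sin(π/6·x).
A polynomial bump cannot attain the sharp Poincaré constant (only the first sine eigenfunction does), so the ratio is strictly less than C_P, consistent with ||u||_L² ≤ C_P ||u'||_L².


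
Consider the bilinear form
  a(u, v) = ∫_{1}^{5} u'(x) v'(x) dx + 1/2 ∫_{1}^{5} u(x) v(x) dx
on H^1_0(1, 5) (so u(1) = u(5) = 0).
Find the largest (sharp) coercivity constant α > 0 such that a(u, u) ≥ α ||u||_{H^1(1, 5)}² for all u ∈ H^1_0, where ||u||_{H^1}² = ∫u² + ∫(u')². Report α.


α = (8 + π^2)/(π^2 + 16)

Coercivity of a(·,·) on H^1_0(1, 5) means a(u, u) ≥ α ||u||_{H^1}² for every u ∈ H^1_0.
The interval has length L = 4, and Poincaré/coercivity depend only on L. Here a(u, u) = ∫(u')² + (1/2)·∫u².
Here 0 < c = 1/2 < 1. The condition a(u,u) ≥ α||u||_{H^1}² reads (1−α)∫(u')² ≥ (α−c)∫u². Any admissible α is ≤ 1 (rapidly oscillating u have ∫u²/∫(u')² → 0), and α = 1 would force 0 ≥ (1−c)∫u², impossible since c < 1; so 1−α > 0. By the sharp Poincaré inequality on H^1_0 of an interval of length L, ∫(u')² ≥ (π/L)²∫u² with equality for the first sine mode sin(π(x−x₀)/L) (x₀ the left endpoint), so the inequality holds for all u iff (1−α)(π/L)² ≥ α − c, i.e. α ≤ ((π/L)² + c)/((π/L)² + 1) = (1 + c(L/π)²)/(1 + (L/π)²). With (π/L)² = π^2/16 and c = 1/2, the largest admissible constant is α = ((π/L)² + c)/((π/L)² + 1).
Simplifying, α = (8 + π^2)/(π^2 + 16).


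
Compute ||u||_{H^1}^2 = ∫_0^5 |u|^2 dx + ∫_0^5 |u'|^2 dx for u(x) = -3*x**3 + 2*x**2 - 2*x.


||u||_{H^1}^2 = 2508970/21

The H^1 norm (squared) on an interval (0, L) is
  ||u||_{H^1}^2 = ∫_0^L u(x)^2 dx + ∫_0^L u'(x)^2 dx.
Compute u'(x) = -9*x**2 + 4*x - 2.
Then u(x)^2 = 9*x**6 - 12*x**5 + 16*x**4 - 8*x**3 + 4*x**2 and u'(x)^2 = 81*x**4 - 72*x**3 + 52*x**2 - 16*x + 4.
Integrate each monomial from 0 to 5 using ∫_0^5 c·x^n dx = c·5^(n+1)/(n+1):
  ∫_0^5 u(x)^2 dx = ∫_0^5 (9*x^6 - 12*x^5 + 16*x^4 - 8*x^3 + 4*x^2) dx. Term by term:
    ∫_0^5 9*x^6 dx = 703125/7;  ∫_0^5 -12*x^5 dx = -31250;  ∫_0^5 16*x^4 dx = 10000;
    ∫_0^5 -8*x^3 dx = -1250;  ∫_0^5 4*x^2 dx = 500/3.
  Sum: 703125/7 − 31250 + 10000 − 1250 + 500/3 = 1640375/21.
  ∫_0^5 u'(x)^2 dx = ∫_0^5 (81*x^4 - 72*x^3 + 52*x^2 - 16*x + 4) dx. Term by term:
    ∫_0^5 81*x^4 dx = 50625;  ∫_0^5 -72*x^3 dx = -11250;  ∫_0^5 52*x^2 dx = 6500/3;
    ∫_0^5 -16*x dx = -200;  ∫_0^5 4 dx = 20.
  Sum: 50625 − 11250 + 6500/3 − 200 + 20 = 124085/3.
Adding: ||u||_{H^1}^2 = 1640375/21 + 124085/3 = 2508970/21.


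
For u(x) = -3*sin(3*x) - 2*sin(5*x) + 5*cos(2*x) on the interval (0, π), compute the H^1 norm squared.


||u||_{H^1(0,π)}^2 = -4780/21 + 319*π/2

u'(x) = -10*sin(2*x) - 9*cos(3*x) - 10*cos(5*x).
Expand u² and (u')² and integrate term by term on (0, π), using: for integers n ≥ 1, ∫_0^π sin²(nx) dx = ∫_0^π cos²(nx) dx = π/2; for n ≠ n', ∫_0^π sin(nx)sin(n'x) dx = ∫_0^π cos(nx)cos(n'x) dx = 0; and by product-to-sum, ∫_0^π sin(nx)cos(n'x) dx = ½∫_0^π [sin((n+n')x) + sin((n−n')x)] dx, which is 0 when n+n' is even and 2n/(n²−n'²) when n+n' is odd (it need not vanish on (0, π)).
  u² squared terms: (-3)²·∫sin(3x)² dx = 9·π/2 = 9*π/2;  (-2)²·∫sin(5x)² dx = 4·π/2 = 2*π;  (5)²·∫cos(2x)² dx = 25·π/2 = 25*π/2.
  u² cross terms: 2·(-3)·(-2)·∫sin(3x)·sin(5x) dx = 12·(0) = 0;  2·(-3)·(5)·∫sin(3x)·cos(2x) dx = -30·(6/5) = -36;  2·(-2)·(5)·∫sin(5x)·cos(2x) dx = -20·(10/21) = -200/21.
  So ∫_0^π u² dx = 9*π/2 + 2*π + 25*π/2 + 0 − 36 − 200/21 = -956/21 + 19*π.
  (u')² squared terms: (-10)²·∫cos(5x)² dx = 100·π/2 = 50*π;  (-10)²·∫sin(2x)² dx = 100·π/2 = 50*π;  (-9)²·∫cos(3x)² dx = 81·π/2 = 81*π/2.
  (u')² cross terms: 2·(-10)·(-10)·∫cos(5x)·sin(2x) dx = 200·(-4/21) = -800/21;  2·(-10)·(-9)·∫cos(5x)·cos(3x) dx = 180·(0) = 0;  2·(-10)·(-9)·∫sin(2x)·cos(3x) dx = 180·(-4/5) = -144.
  So ∫_0^π (u')² dx = 50*π + 50*π + 81*π/2 − 800/21 + 0 − 144 = -3824/21 + 281*π/2.
||u||_{H^1}^2 = (-956/21 + 19*π) + (-3824/21 + 281*π/2) = -4780/21 + 319*π/2.


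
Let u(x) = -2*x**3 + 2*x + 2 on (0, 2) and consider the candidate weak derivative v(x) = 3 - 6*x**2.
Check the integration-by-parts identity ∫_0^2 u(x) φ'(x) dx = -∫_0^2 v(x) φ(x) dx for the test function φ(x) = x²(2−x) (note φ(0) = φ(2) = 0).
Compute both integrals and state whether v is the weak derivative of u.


LHS = 152/15, RHS = 44/5. No, v is not the weak derivative of u.

u(x) = -2*x**3 + 2*x + 2, classical derivative u'(x) = 2 - 6*x**2.
φ(x) = x²(2−x), so φ'(x) = x*(4 - 3*x).
Note φ(0) = φ(2) = 0, so the boundary term u·φ vanishes.
LHS = ∫_0^2 u(x) φ'(x) dx = ∫_0^2 (6*x^5 - 8*x^4 - 6*x^3 + 2*x^2 + 8*x) dx. Term by term:
  ∫_0^2 6*x^5 dx = 64;  ∫_0^2 -8*x^4 dx = -256/5;  ∫_0^2 -6*x^3 dx = -24;
  ∫_0^2 2*x^2 dx = 16/3;  ∫_0^2 8*x dx = 16.
Sum: 64 − 256/5 − 24 + 16/3 + 16 = 152/15.
So LHS = 152/15.
∫_0^2 v(x) φ(x) dx = ∫_0^2 (6*x^5 - 12*x^4 - 3*x^3 + 6*x^2) dx. Term by term:
  ∫_0^2 6*x^5 dx = 64;  ∫_0^2 -12*x^4 dx = -384/5;  ∫_0^2 -3*x^3 dx = -12;
  ∫_0^2 6*x^2 dx = 16.
Sum: 64 − 384/5 − 12 + 16 = -44/5.
So RHS = -∫_0^2 v(x) φ(x) dx = 44/5.
LHS − RHS = 4/3 ≠ 0, so the identity fails.
(For a valid weak derivative the identity must hold for EVERY test function, in particular this one. The failure shows v is NOT the weak derivative of u.)
Correct weak derivative would be u'(x) = 2 - 6*x**2.


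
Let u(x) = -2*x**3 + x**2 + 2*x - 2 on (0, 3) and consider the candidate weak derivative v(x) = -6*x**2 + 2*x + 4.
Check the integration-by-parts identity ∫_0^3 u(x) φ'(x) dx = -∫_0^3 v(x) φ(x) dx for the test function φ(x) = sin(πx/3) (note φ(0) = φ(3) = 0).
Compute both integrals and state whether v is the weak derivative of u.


LHS = -648/π^3 + 132/π, RHS = -648/π^3 + 120/π. No, v is not the weak derivative of u.

u(x) = -2*x**3 + x**2 + 2*x - 2, classical derivative u'(x) = -6*x**2 + 2*x + 2.
φ(x) = sin(πx/3), so φ'(x) = π*cos(π*x/3)/3.
Note φ(0) = φ(3) = 0, so the boundary term u·φ vanishes.
LHS = ∫_0^3 u(x) φ'(x) dx = ∫_0^3 (-2*π*x^3*cos(π*x/3)/3 + π*x^2*cos(π*x/3)/3 + 2*π*x*cos(π*x/3)/3 - 2*π*cos(π*x/3)/3) dx. Term by term:
  ∫_0^3 -2*π*cos(π*x/3)/3 dx = 0;  ∫_0^3 -2*π*x^3*cos(π*x/3)/3 dx = -648/π^3 + 162/π;  ∫_0^3 π*x^2*cos(π*x/3)/3 dx = -18/π;
  ∫_0^3 2*π*x*cos(π*x/3)/3 dx = -12/π.
Sum: 0 + -648/π^3 + 162/π − 18/π − 12/π = -648/π^3 + 132/π.
So LHS = -648/π^3 + 132/π.
∫_0^3 v(x) φ(x) dx = ∫_0^3 (-6*x^2*sin(π*x/3) + 2*x*sin(π*x/3) + 4*sin(π*x/3)) dx. Term by term:
  ∫_0^3 4*sin(π*x/3) dx = 24/π;  ∫_0^3 -6*x^2*sin(π*x/3) dx = -162/π + 648/π^3;  ∫_0^3 2*x*sin(π*x/3) dx = 18/π.
Sum: 24/π + -162/π + 648/π^3 + 18/π = -120/π + 648/π^3.
So RHS = -∫_0^3 v(x) φ(x) dx = -648/π^3 + 120/π.
LHS − RHS = 12/π ≠ 0, so the identity fails.
(For a valid weak derivative the identity must hold for EVERY test function, in particular this one. The failure shows v is NOT the weak derivative of u.)
Correct weak derivative would be u'(x) = -6*x**2 + 2*x + 2.


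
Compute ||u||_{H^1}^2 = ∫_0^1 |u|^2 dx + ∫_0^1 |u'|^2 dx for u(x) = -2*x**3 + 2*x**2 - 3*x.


||u||_{H^1}^2 = 419/35

The H^1 norm (squared) on an interval (0, L) is
  ||u||_{H^1}^2 = ∫_0^L u(x)^2 dx + ∫_0^L u'(x)^2 dx.
Compute u'(x) = -6*x**2 + 4*x - 3.
Then u(x)^2 = 4*x**6 - 8*x**5 + 16*x**4 - 12*x**3 + 9*x**2 and u'(x)^2 = 36*x**4 - 48*x**3 + 52*x**2 - 24*x + 9.
Integrate each monomial from 0 to 1 using ∫_0^1 c·x^n dx = c·1^(n+1)/(n+1):
  ∫_0^1 u(x)^2 dx = ∫_0^1 (4*x^6 - 8*x^5 + 16*x^4 - 12*x^3 + 9*x^2) dx. Term by term:
    ∫_0^1 4*x^6 dx = 4/7;  ∫_0^1 -8*x^5 dx = -4/3;  ∫_0^1 16*x^4 dx = 16/5;
    ∫_0^1 -12*x^3 dx = -3;  ∫_0^1 9*x^2 dx = 3.
  Sum: 4/7 − 4/3 + 16/5 − 3 + 3 = 256/105.
  ∫_0^1 u'(x)^2 dx = ∫_0^1 (36*x^4 - 48*x^3 + 52*x^2 - 24*x + 9) dx. Term by term:
    ∫_0^1 36*x^4 dx = 36/5;  ∫_0^1 -48*x^3 dx = -12;  ∫_0^1 52*x^2 dx = 52/3;
    ∫_0^1 -24*x dx = -12;  ∫_0^1 9 dx = 9.
  Sum: 36/5 − 12 + 52/3 − 12 + 9 = 143/15.
Adding: ||u||_{H^1}^2 = 256/105 + 143/15 = 419/35.


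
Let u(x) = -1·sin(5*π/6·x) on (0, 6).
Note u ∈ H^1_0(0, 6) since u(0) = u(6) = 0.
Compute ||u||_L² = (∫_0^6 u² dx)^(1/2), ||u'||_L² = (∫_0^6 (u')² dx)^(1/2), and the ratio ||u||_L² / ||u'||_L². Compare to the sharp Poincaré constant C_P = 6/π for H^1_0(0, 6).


||u||_L² / ||u'||_L² = 6/(5*π) < C_P = 6/π.

u(x) = -1·sin(5*π/6·x), so u'(x) = -5*π*cos(5*π*x/6)/6.
Writing u(x) = A·sin(kπx/L) with A = -1 and k = 5, use ∫_0^L sin²(kπx/L) dx = L/2 and ∫_0^L cos²(kπx/L) dx = L/2.
u² = 1·sin²(5*π/6·x) and (u')² = 25*π^2/36·cos²(5*π/6·x), and each of sin², cos² integrates to L/2 = 3 over (0, 6).
∫_0^6 u² dx = 3, so ||u||_L² = sqrt(3).
∫_0^6 (u')² dx = 25*π^2/12, so ||u'||_L² = 5*sqrt(3)*π/6.
Ratio ||u||_L² / ||u'||_L² = 6/(5*π).
Sharp Poincaré constant on H^1_0(0, 6) is C_P = L/π = 6/π, achieved by sin(π/6·x).
This is the k = 5 harmonic; the ratio L/(kπ) is strictly less than C_P = L/π, consistent with the sharp inequality ||u||_L² ≤ C_P ||u'||_L².


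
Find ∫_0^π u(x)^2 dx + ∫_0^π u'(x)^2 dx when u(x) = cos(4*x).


||u||_{H^1(0,π)}^2 = 17*π/2

u'(x) = -4*sin(4*x).
Expand u² and (u')² and integrate term by term on (0, π), using: for integers n ≥ 1, ∫_0^π sin²(nx) dx = ∫_0^π cos²(nx) dx = π/2; for n ≠ n', ∫_0^π sin(nx)sin(n'x) dx = ∫_0^π cos(nx)cos(n'x) dx = 0; and by product-to-sum, ∫_0^π sin(nx)cos(n'x) dx = ½∫_0^π [sin((n+n')x) + sin((n−n')x)] dx, which is 0 when n+n' is even and 2n/(n²−n'²) when n+n' is odd (it need not vanish on (0, π)).
  u² squared terms: (1)²·∫cos(4x)² dx = 1·π/2 = π/2.
  So ∫_0^π u² dx = π/2.
  (u')² squared terms: (-4)²·∫sin(4x)² dx = 16·π/2 = 8*π.
  So ∫_0^π (u')² dx = 8*π.
||u||_{H^1}^2 = (π/2) + (8*π) = 17*π/2.


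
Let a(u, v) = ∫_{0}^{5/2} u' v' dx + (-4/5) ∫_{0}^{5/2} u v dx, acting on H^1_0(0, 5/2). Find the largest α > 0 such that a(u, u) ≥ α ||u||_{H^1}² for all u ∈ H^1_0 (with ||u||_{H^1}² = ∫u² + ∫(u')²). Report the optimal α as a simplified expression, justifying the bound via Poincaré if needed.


α = 4*(-5 + π^2)/(25 + 4*π^2)

Coercivity of a(·,·) on H^1_0(0, 5/2) means a(u, u) ≥ α ||u||_{H^1}² for every u ∈ H^1_0.
The interval has length L = 5/2, and Poincaré/coercivity depend only on L. Here a(u, u) = ∫(u')² + (-4/5)·∫u².
Here c = -4/5 < 0 with |c| < (π/L)² = 4*π^2/25, so coercivity still holds. The condition a(u,u) ≥ α||u||_{H^1}² reads (1−α)∫(u')² ≥ (α−c)∫u². Any admissible α is ≤ 1 (rapidly oscillating u have ∫u²/∫(u')² → 0), and α = 1 would force 0 ≥ (1−c)∫u², impossible since c < 1; so 1−α > 0. By the sharp Poincaré inequality on H^1_0 of an interval of length L, ∫(u')² ≥ (π/L)²∫u² with equality for the first sine mode sin(π(x−x₀)/L) (x₀ the left endpoint), so the inequality holds for all u iff (1−α)(π/L)² ≥ α − c, i.e. α ≤ ((π/L)² + c)/((π/L)² + 1) = (1 + c(L/π)²)/(1 + (L/π)²). (Direct route, valid since c ≤ 0: Poincaré gives c∫u² ≥ c(L/π)²∫(u')², so a(u,u) ≥ (1 + c(L/π)²)∫(u')², while ||u||_{H^1}² ≤ (1 + (L/π)²)∫(u')²; dividing yields the same α.) With (π/L)² = 4*π^2/25 and c = -4/5, the largest admissible constant is α = ((π/L)² + c)/((π/L)² + 1).
Simplifying, α = 4*(-5 + π^2)/(25 + 4*π^2).


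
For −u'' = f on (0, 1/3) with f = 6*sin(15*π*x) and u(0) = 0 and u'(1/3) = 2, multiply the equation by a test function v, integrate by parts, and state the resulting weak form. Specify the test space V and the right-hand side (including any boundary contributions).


V = {v ∈ H^1(0, 1/3) : v(0) = 0} (test functions vanish at x = 0 where u is specified); weak form: ∫_0^1/3 u'v' dx = ∫_0^1/3 (6*sin(15*π*x)) v dx + 2·v(1/3) for all v ∈ V.

Multiply both sides by a test function v and integrate from 0 to 1/3:
  ∫_0^1/3 −u''(x) v(x) dx = ∫_0^1/3 f(x) v(x) dx.
Integrate the LHS by parts once:
  ∫_0^1/3 −u'' v dx = −[u'(x) v(x)]_0^1/3 + ∫_0^1/3 u'(x) v'(x) dx.
Thus ∫_0^1/3 u'(x) v'(x) dx = ∫_0^1/3 f(x) v(x) dx + [u'(x) v(x)]_0^1/3.
Choose V so that boundary terms are either known or forced to vanish.
Mixed BC: u(0) = 0 (Dirichlet) and u'(1/3) = 2 (Neumann). Define V = {v ∈ H^1(0, 1/3) : v(0) = 0}. Then [u' v]_0^1/3 = u'(1/3)·v(1/3) − u'(0)·0 = 2·v(1/3).
Weak formulation: find u (satisfying any essential BC) such that ∫_0^1/3 u'(x) v'(x) dx = ∫_0^1/3 f v dx + 2·v(1/3) for all v ∈ V (Dirichlet at 0 absorbed into V; Neumann datum at x = 1/3 contributes the boundary term).
Substituting f(x) = 6*sin(15*π*x), the right-hand side is ∫_0^1/3 (6*sin(15*π*x)) v dx + 2·v(1/3).


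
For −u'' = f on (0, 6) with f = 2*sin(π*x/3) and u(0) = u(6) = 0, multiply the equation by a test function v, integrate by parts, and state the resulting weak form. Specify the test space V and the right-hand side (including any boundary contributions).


V = H^1_0(0, 6) (so v(0) = v(6) = 0); weak form: ∫_0^6 u'v' dx = ∫_0^6 (2*sin(π*x/3)) v dx for all v ∈ V.

Multiply both sides by a test function v and integrate from 0 to 6:
  ∫_0^6 −u''(x) v(x) dx = ∫_0^6 f(x) v(x) dx.
Integrate the LHS by parts once:
  ∫_0^6 −u'' v dx = −[u'(x) v(x)]_0^6 + ∫_0^6 u'(x) v'(x) dx.
Thus ∫_0^6 u'(x) v'(x) dx = ∫_0^6 f(x) v(x) dx + [u'(x) v(x)]_0^6.
Choose V so that boundary terms are either known or forced to vanish.
u is Dirichlet: u(0) = u(6) = 0. Let V = H^1_0(0, 6); then v(0) = v(6) = 0, and [u' v]_0^6 = 0.
Weak formulation: find u (satisfying any essential BC) such that ∫_0^6 u'(x) v'(x) dx = ∫_0^6 f v dx for all v ∈ V.
Substituting f(x) = 2*sin(π*x/3), the right-hand side is ∫_0^6 (2*sin(π*x/3)) v dx.


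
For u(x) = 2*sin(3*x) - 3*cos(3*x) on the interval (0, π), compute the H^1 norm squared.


||u||_{H^1(0,π)}^2 = 65*π

u'(x) = 9*sin(3*x) + 6*cos(3*x).
Expand u² and (u')² and integrate term by term on (0, π), using: for integers n ≥ 1, ∫_0^π sin²(nx) dx = ∫_0^π cos²(nx) dx = π/2; for n ≠ n', ∫_0^π sin(nx)sin(n'x) dx = ∫_0^π cos(nx)cos(n'x) dx = 0; and by product-to-sum, ∫_0^π sin(nx)cos(n'x) dx = ½∫_0^π [sin((n+n')x) + sin((n−n')x)] dx, which is 0 when n+n' is even and 2n/(n²−n'²) when n+n' is odd (it need not vanish on (0, π)).
  u² squared terms: (-3)²·∫cos(3x)² dx = 9·π/2 = 9*π/2;  (2)²·∫sin(3x)² dx = 4·π/2 = 2*π.
  u² cross terms: 2·(-3)·(2)·∫cos(3x)·sin(3x) dx = -12·(0) = 0.
  So ∫_0^π u² dx = 9*π/2 + 2*π + 0 = 13*π/2.
  (u')² squared terms: (6)²·∫cos(3x)² dx = 36·π/2 = 18*π;  (9)²·∫sin(3x)² dx = 81·π/2 = 81*π/2.
  (u')² cross terms: 2·(6)·(9)·∫cos(3x)·sin(3x) dx = 108·(0) = 0.
  So ∫_0^π (u')² dx = 18*π + 81*π/2 + 0 = 117*π/2.
||u||_{H^1}^2 = (13*π/2) + (117*π/2) = 65*π.


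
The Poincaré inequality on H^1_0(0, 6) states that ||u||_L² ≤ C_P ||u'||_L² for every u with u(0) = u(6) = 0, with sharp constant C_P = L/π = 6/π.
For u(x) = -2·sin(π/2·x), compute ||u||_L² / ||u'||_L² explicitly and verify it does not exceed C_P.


||u||_L² / ||u'||_L² = 2/π < C_P = 6/π.

u(x) = -2·sin(π/2·x), so u'(x) = -π*cos(π*x/2).
Writing u(x) = A·sin(kπx/L) with A = -2 and k = 3, use ∫_0^L sin²(kπx/L) dx = L/2 and ∫_0^L cos²(kπx/L) dx = L/2.
u² = 4·sin²(π/2·x) and (u')² = π^2·cos²(π/2·x), and each of sin², cos² integrates to L/2 = 3 over (0, 6).
∫_0^6 u² dx = 12, so ||u||_L² = 2*sqrt(3).
∫_0^6 (u')² dx = 3*π^2, so ||u'||_L² = sqrt(3)*π.
Ratio ||u||_L² / ||u'||_L² = 2/π.
Sharp Poincaré constant on H^1_0(0, 6) is C_P = L/π = 6/π, achieved by sin(π/6·x).
This is the k = 3 harmonic; the ratio L/(kπ) is strictly less than C_P = L/π, consistent with the sharp inequality ||u||_L² ≤ C_P ||u'||_L².


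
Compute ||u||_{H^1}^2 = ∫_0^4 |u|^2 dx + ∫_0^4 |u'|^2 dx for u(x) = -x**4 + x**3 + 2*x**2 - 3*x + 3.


||u||_{H^1}^2 = 9479528/315

The H^1 norm (squared) on an interval (0, L) is
  ||u||_{H^1}^2 = ∫_0^L u(x)^2 dx + ∫_0^L u'(x)^2 dx.
Compute u'(x) = -4*x**3 + 3*x**2 + 4*x - 3.
Then u(x)^2 = x**8 - 2*x**7 - 3*x**6 + 10*x**5 - 8*x**4 - 6*x**3 + 21*x**2 - 18*x + 9 and u'(x)^2 = 16*x**6 - 24*x**5 - 23*x**4 + 48*x**3 - 2*x**2 - 24*x + 9.
Integrate each monomial from 0 to 4 using ∫_0^4 c·x^n dx = c·4^(n+1)/(n+1):
  ∫_0^4 u(x)^2 dx = ∫_0^4 (x^8 - 2*x^7 - 3*x^6 + 10*x^5 - 8*x^4 - 6*x^3 + 21*x^2 - 18*x + 9) dx. Term by term:
    ∫_0^4 x^8 dx = 262144/9;  ∫_0^4 -2*x^7 dx = -16384;  ∫_0^4 -3*x^6 dx = -49152/7;
    ∫_0^4 10*x^5 dx = 20480/3;  ∫_0^4 -8*x^4 dx = -8192/5;  ∫_0^4 -6*x^3 dx = -384;
    ∫_0^4 21*x^2 dx = 448;  ∫_0^4 -18*x dx = -144;  ∫_0^4 9 dx = 36.
  Sum: 262144/9 − 16384 − 49152/7 + 20480/3 − 8192/5 − 384 + 448 − 144 + 36 = 3422684/315.
  ∫_0^4 u'(x)^2 dx = ∫_0^4 (16*x^6 - 24*x^5 - 23*x^4 + 48*x^3 - 2*x^2 - 24*x + 9) dx. Term by term:
    ∫_0^4 16*x^6 dx = 262144/7;  ∫_0^4 -24*x^5 dx = -16384;  ∫_0^4 -23*x^4 dx = -23552/5;
    ∫_0^4 48*x^3 dx = 3072;  ∫_0^4 -2*x^2 dx = -128/3;  ∫_0^4 -24*x dx = -192;
    ∫_0^4 9 dx = 36.
  Sum: 262144/7 − 16384 − 23552/5 + 3072 − 128/3 − 192 + 36 = 2018948/105.
Adding: ||u||_{H^1}^2 = 3422684/315 + 2018948/105 = 9479528/315.


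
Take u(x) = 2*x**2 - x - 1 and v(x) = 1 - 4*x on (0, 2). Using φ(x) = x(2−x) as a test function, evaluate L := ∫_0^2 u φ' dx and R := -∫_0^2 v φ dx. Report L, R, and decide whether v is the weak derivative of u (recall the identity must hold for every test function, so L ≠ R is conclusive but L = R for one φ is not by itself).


LHS = -4, RHS = 4. No, v is not the weak derivative of u.

u(x) = 2*x**2 - x - 1, classical derivative u'(x) = 4*x - 1.
φ(x) = x(2−x), so φ'(x) = 2 - 2*x.
Note φ(0) = φ(2) = 0, so the boundary term u·φ vanishes.
LHS = ∫_0^2 u(x) φ'(x) dx = ∫_0^2 (-4*x^3 + 6*x^2 - 2) dx. Term by term:
  ∫_0^2 -4*x^3 dx = -16;  ∫_0^2 6*x^2 dx = 16;  ∫_0^2 -2 dx = -4.
Sum: -16 + 16 − 4 = -4.
So LHS = -4.
∫_0^2 v(x) φ(x) dx = ∫_0^2 (4*x^3 - 9*x^2 + 2*x) dx. Term by term:
  ∫_0^2 4*x^3 dx = 16;  ∫_0^2 -9*x^2 dx = -24;  ∫_0^2 2*x dx = 4.
Sum: 16 − 24 + 4 = -4.
So RHS = -∫_0^2 v(x) φ(x) dx = 4.
LHS − RHS = -8 ≠ 0, so the identity fails.
(For a valid weak derivative the identity must hold for EVERY test function, in particular this one. The failure shows v is NOT the weak derivative of u.)
Correct weak derivative would be u'(x) = 4*x - 1.


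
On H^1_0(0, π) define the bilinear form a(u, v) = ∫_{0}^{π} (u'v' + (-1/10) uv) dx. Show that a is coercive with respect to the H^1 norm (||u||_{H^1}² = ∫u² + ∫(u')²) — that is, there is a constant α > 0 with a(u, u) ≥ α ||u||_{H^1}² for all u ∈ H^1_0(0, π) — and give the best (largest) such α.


α = 9/20

Coercivity of a(·,·) on H^1_0(0, π) means a(u, u) ≥ α ||u||_{H^1}² for every u ∈ H^1_0.
The interval has length L = π, and Poincaré/coercivity depend only on L. Here a(u, u) = ∫(u')² + (-1/10)·∫u².
Here c = -1/10 < 0 with |c| < (π/L)² = 1, so coercivity still holds. The condition a(u,u) ≥ α||u||_{H^1}² reads (1−α)∫(u')² ≥ (α−c)∫u². Any admissible α is ≤ 1 (rapidly oscillating u have ∫u²/∫(u')² → 0), and α = 1 would force 0 ≥ (1−c)∫u², impossible since c < 1; so 1−α > 0. By the sharp Poincaré inequality on H^1_0 of an interval of length L, ∫(u')² ≥ (π/L)²∫u² with equality for the first sine mode sin(π(x−x₀)/L) (x₀ the left endpoint), so the inequality holds for all u iff (1−α)(π/L)² ≥ α − c, i.e. α ≤ ((π/L)² + c)/((π/L)² + 1) = (1 + c(L/π)²)/(1 + (L/π)²). (Direct route, valid since c ≤ 0: Poincaré gives c∫u² ≥ c(L/π)²∫(u')², so a(u,u) ≥ (1 + c(L/π)²)∫(u')², while ||u||_{H^1}² ≤ (1 + (L/π)²)∫(u')²; dividing yields the same α.) With (π/L)² = 1 and c = -1/10, the largest admissible constant is α = ((π/L)² + c)/((π/L)² + 1).
Simplifying, α = 9/20.


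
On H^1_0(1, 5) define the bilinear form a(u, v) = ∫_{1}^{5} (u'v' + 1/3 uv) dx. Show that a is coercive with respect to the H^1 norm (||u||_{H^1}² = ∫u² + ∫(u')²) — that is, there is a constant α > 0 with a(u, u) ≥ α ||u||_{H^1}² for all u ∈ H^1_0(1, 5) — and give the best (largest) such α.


α = (16/3 + π^2)/(π^2 + 16)

Coercivity of a(·,·) on H^1_0(1, 5) means a(u, u) ≥ α ||u||_{H^1}² for every u ∈ H^1_0.
The interval has length L = 4, and Poincaré/coercivity depend only on L. Here a(u, u) = ∫(u')² + (1/3)·∫u².
Here 0 < c = 1/3 < 1. The condition a(u,u) ≥ α||u||_{H^1}² reads (1−α)∫(u')² ≥ (α−c)∫u². Any admissible α is ≤ 1 (rapidly oscillating u have ∫u²/∫(u')² → 0), and α = 1 would force 0 ≥ (1−c)∫u², impossible since c < 1; so 1−α > 0. By the sharp Poincaré inequality on H^1_0 of an interval of length L, ∫(u')² ≥ (π/L)²∫u² with equality for the first sine mode sin(π(x−x₀)/L) (x₀ the left endpoint), so the inequality holds for all u iff (1−α)(π/L)² ≥ α − c, i.e. α ≤ ((π/L)² + c)/((π/L)² + 1) = (1 + c(L/π)²)/(1 + (L/π)²). With (π/L)² = π^2/16 and c = 1/3, the largest admissible constant is α = ((π/L)² + c)/((π/L)² + 1).
Simplifying, α = (16/3 + π^2)/(π^2 + 16).


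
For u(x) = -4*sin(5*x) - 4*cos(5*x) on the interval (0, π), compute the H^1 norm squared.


||u||_{H^1(0,π)}^2 = 416*π

u'(x) = 20*sin(5*x) - 20*cos(5*x).
Expand u² and (u')² and integrate term by term on (0, π), using: for integers n ≥ 1, ∫_0^π sin²(nx) dx = ∫_0^π cos²(nx) dx = π/2; for n ≠ n', ∫_0^π sin(nx)sin(n'x) dx = ∫_0^π cos(nx)cos(n'x) dx = 0; and by product-to-sum, ∫_0^π sin(nx)cos(n'x) dx = ½∫_0^π [sin((n+n')x) + sin((n−n')x)] dx, which is 0 when n+n' is even and 2n/(n²−n'²) when n+n' is odd (it need not vanish on (0, π)).
  u² squared terms: (-4)²·∫cos(5x)² dx = 16·π/2 = 8*π;  (-4)²·∫sin(5x)² dx = 16·π/2 = 8*π.
  u² cross terms: 2·(-4)·(-4)·∫cos(5x)·sin(5x) dx = 32·(0) = 0.
  So ∫_0^π u² dx = 8*π + 8*π + 0 = 16*π.
  (u')² squared terms: (-20)²·∫cos(5x)² dx = 400·π/2 = 200*π;  (20)²·∫sin(5x)² dx = 400·π/2 = 200*π.
  (u')² cross terms: 2·(-20)·(20)·∫cos(5x)·sin(5x) dx = -800·(0) = 0.
  So ∫_0^π (u')² dx = 200*π + 200*π + 0 = 400*π.
||u||_{H^1}^2 = (16*π) + (400*π) = 416*π.


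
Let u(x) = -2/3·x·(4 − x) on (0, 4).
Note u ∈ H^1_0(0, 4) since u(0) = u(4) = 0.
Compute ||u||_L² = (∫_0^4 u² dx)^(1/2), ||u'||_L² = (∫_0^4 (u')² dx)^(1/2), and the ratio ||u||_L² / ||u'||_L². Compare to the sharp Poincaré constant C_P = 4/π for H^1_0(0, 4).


||u||_L² / ||u'||_L² = 2*sqrt(10)/5 < C_P = 4/π.

u(x) = -2/3·x·(4 − x), so u'(x) = 4*x/3 - 8/3.
u(x) = -2/3·x·(4 − x) vanishes at x = 0 and x = 4, so u ∈ H^1_0(0, 4). Differentiate via the product rule and integrate the resulting polynomials term by term.
  ∫_0^4 u² dx = ∫_0^4 (4*x^4/9 - 32*x^3/9 + 64*x^2/9) dx. Term by term:
    ∫_0^4 4*x^4/9 dx = 4096/45;  ∫_0^4 -32*x^3/9 dx = -2048/9;  ∫_0^4 64*x^2/9 dx = 4096/27.
  Sum: 4096/45 − 2048/9 + 4096/27 = 2048/135.
  ∫_0^4 (u')² dx = ∫_0^4 (16*x^2/9 - 64*x/9 + 64/9) dx. Term by term:
    ∫_0^4 16*x^2/9 dx = 1024/27;  ∫_0^4 -64*x/9 dx = -512/9;  ∫_0^4 64/9 dx = 256/9.
  Sum: 1024/27 − 512/9 + 256/9 = 256/27.
∫_0^4 u² dx = 2048/135, so ||u||_L² = 32*sqrt(30)/45.
∫_0^4 (u')² dx = 256/27, so ||u'||_L² = 16*sqrt(3)/9.
Ratio ||u||_L² / ||u'||_L² = 2*sqrt(10)/5.
Sharp Poincaré constant on H^1_0(0, 4) is C_P = L/π = 4/π, achieved by sin(π/4·x).
A polynomial bump cannot attain the sharp Poincaré constant (only the first sine eigenfunction does), so the ratio is strictly less than C_P, consistent with ||u||_L² ≤ C_P ||u'||_L².


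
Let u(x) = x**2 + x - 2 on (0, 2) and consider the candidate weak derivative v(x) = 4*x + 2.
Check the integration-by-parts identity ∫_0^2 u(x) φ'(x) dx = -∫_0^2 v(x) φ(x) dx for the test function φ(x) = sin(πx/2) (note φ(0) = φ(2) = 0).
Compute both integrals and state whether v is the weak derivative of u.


LHS = -12/π, RHS = -24/π. No, v is not the weak derivative of u.

u(x) = x**2 + x - 2, classical derivative u'(x) = 2*x + 1.
φ(x) = sin(πx/2), so φ'(x) = π*cos(π*x/2)/2.
Note φ(0) = φ(2) = 0, so the boundary term u·φ vanishes.
LHS = ∫_0^2 u(x) φ'(x) dx = ∫_0^2 (π*x^2*cos(π*x/2)/2 + π*x*cos(π*x/2)/2 - π*cos(π*x/2)) dx. Term by term:
  ∫_0^2 -π*cos(π*x/2) dx = 0;  ∫_0^2 π*x*cos(π*x/2)/2 dx = -4/π;  ∫_0^2 π*x^2*cos(π*x/2)/2 dx = -8/π.
Sum: 0 − 4/π − 8/π = -12/π.
So LHS = -12/π.
∫_0^2 v(x) φ(x) dx = ∫_0^2 (4*x*sin(π*x/2) + 2*sin(π*x/2)) dx. Term by term:
  ∫_0^2 2*sin(π*x/2) dx = 8/π;  ∫_0^2 4*x*sin(π*x/2) dx = 16/π.
Sum: 8/π + 16/π = 24/π.
So RHS = -∫_0^2 v(x) φ(x) dx = -24/π.
LHS − RHS = 12/π ≠ 0, so the identity fails.
(For a valid weak derivative the identity must hold for EVERY test function, in particular this one. The failure shows v is NOT the weak derivative of u.)
Correct weak derivative would be u'(x) = 2*x + 1.


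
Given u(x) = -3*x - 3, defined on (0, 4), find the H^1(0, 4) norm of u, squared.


||u||_{H^1}^2 = 408

The H^1 norm (squared) on an interval (0, L) is
  ||u||_{H^1}^2 = ∫_0^L u(x)^2 dx + ∫_0^L u'(x)^2 dx.
Compute u'(x) = -3.
Then u(x)^2 = 9*x**2 + 18*x + 9 and u'(x)^2 = 9.
Integrate each monomial from 0 to 4 using ∫_0^4 c·x^n dx = c·4^(n+1)/(n+1):
  ∫_0^4 u(x)^2 dx = ∫_0^4 (9*x^2 + 18*x + 9) dx. Term by term:
    ∫_0^4 9*x^2 dx = 192;  ∫_0^4 18*x dx = 144;  ∫_0^4 9 dx = 36.
  Sum: 192 + 144 + 36 = 372.
  ∫_0^4 u'(x)^2 dx = ∫_0^4 (9) dx. Term by term:
    ∫_0^4 9 dx = 36.
Adding: ||u||_{H^1}^2 = 372 + 36 = 408.


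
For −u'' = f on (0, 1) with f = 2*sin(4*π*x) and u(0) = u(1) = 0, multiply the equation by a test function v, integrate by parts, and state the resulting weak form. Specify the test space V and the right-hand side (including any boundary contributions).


V = H^1_0(0, 1) (so v(0) = v(1) = 0); weak form: ∫_0^1 u'v' dx = ∫_0^1 (2*sin(4*π*x)) v dx for all v ∈ V.

Multiply both sides by a test function v and integrate from 0 to 1:
  ∫_0^1 −u''(x) v(x) dx = ∫_0^1 f(x) v(x) dx.
Integrate the LHS by parts once:
  ∫_0^1 −u'' v dx = −[u'(x) v(x)]_0^1 + ∫_0^1 u'(x) v'(x) dx.
Thus ∫_0^1 u'(x) v'(x) dx = ∫_0^1 f(x) v(x) dx + [u'(x) v(x)]_0^1.
Choose V so that boundary terms are either known or forced to vanish.
u is Dirichlet: u(0) = u(1) = 0. Let V = H^1_0(0, 1); then v(0) = v(1) = 0, and [u' v]_0^1 = 0.
Weak formulation: find u (satisfying any essential BC) such that ∫_0^1 u'(x) v'(x) dx = ∫_0^1 f v dx for all v ∈ V.
Substituting f(x) = 2*sin(4*π*x), the right-hand side is ∫_0^1 (2*sin(4*π*x)) v dx.


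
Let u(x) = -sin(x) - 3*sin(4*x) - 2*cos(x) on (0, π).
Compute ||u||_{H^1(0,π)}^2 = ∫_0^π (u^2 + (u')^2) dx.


||u||_{H^1(0,π)}^2 = 64/5 + 163*π/2

u'(x) = 2*sin(x) - cos(x) - 12*cos(4*x).
Expand u² and (u')² and integrate term by term on (0, π), using: for integers n ≥ 1, ∫_0^π sin²(nx) dx = ∫_0^π cos²(nx) dx = π/2; for n ≠ n', ∫_0^π sin(nx)sin(n'x) dx = ∫_0^π cos(nx)cos(n'x) dx = 0; and by product-to-sum, ∫_0^π sin(nx)cos(n'x) dx = ½∫_0^π [sin((n+n')x) + sin((n−n')x)] dx, which is 0 when n+n' is even and 2n/(n²−n'²) when n+n' is odd (it need not vanish on (0, π)).
  u² squared terms: (-1)²·∫sin(x)² dx = 1·π/2 = π/2;  (-3)²·∫sin(4x)² dx = 9·π/2 = 9*π/2;  (-2)²·∫cos(x)² dx = 4·π/2 = 2*π.
  u² cross terms: 2·(-1)·(-3)·∫sin(x)·sin(4x) dx = 6·(0) = 0;  2·(-1)·(-2)·∫sin(x)·cos(x) dx = 4·(0) = 0;  2·(-3)·(-2)·∫sin(4x)·cos(x) dx = 12·(8/15) = 32/5.
  So ∫_0^π u² dx = π/2 + 9*π/2 + 2*π + 0 + 0 + 32/5 = 32/5 + 7*π.
  (u')² squared terms: (-1)²·∫cos(x)² dx = 1·π/2 = π/2;  (-12)²·∫cos(4x)² dx = 144·π/2 = 72*π;  (2)²·∫sin(x)² dx = 4·π/2 = 2*π.
  (u')² cross terms: 2·(-1)·(-12)·∫cos(x)·cos(4x) dx = 24·(0) = 0;  2·(-1)·(2)·∫cos(x)·sin(x) dx = -4·(0) = 0;  2·(-12)·(2)·∫cos(4x)·sin(x) dx = -48·(-2/15) = 32/5.
  So ∫_0^π (u')² dx = π/2 + 72*π + 2*π + 0 + 0 + 32/5 = 32/5 + 149*π/2.
||u||_{H^1}^2 = (32/5 + 7*π) + (32/5 + 149*π/2) = 64/5 + 163*π/2.


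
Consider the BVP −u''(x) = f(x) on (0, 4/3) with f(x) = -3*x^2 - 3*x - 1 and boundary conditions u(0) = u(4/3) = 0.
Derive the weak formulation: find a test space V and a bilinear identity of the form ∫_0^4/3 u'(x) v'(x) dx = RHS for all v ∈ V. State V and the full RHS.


V = H^1_0(0, 4/3) (so v(0) = v(4/3) = 0); weak form: ∫_0^4/3 u'v' dx = ∫_0^4/3 (-3*x^2 - 3*x - 1) v dx for all v ∈ V.

Multiply both sides by a test function v and integrate from 0 to 4/3:
  ∫_0^4/3 −u''(x) v(x) dx = ∫_0^4/3 f(x) v(x) dx.
Integrate the LHS by parts once:
  ∫_0^4/3 −u'' v dx = −[u'(x) v(x)]_0^4/3 + ∫_0^4/3 u'(x) v'(x) dx.
Thus ∫_0^4/3 u'(x) v'(x) dx = ∫_0^4/3 f(x) v(x) dx + [u'(x) v(x)]_0^4/3.
Choose V so that boundary terms are either known or forced to vanish.
u is Dirichlet: u(0) = u(4/3) = 0. Let V = H^1_0(0, 4/3); then v(0) = v(4/3) = 0, and [u' v]_0^4/3 = 0.
Weak formulation: find u (satisfying any essential BC) such that ∫_0^4/3 u'(x) v'(x) dx = ∫_0^4/3 f v dx for all v ∈ V.
Substituting f(x) = -3*x^2 - 3*x - 1, the right-hand side is ∫_0^4/3 (-3*x^2 - 3*x - 1) v dx.
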